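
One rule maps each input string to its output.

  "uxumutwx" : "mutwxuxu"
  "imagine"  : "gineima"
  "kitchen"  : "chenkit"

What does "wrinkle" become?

nklewri

In each case the input is transformed by: move the first 3 characters to the end (rotate left by 3).
For "wrinkle" the result is "nklewri".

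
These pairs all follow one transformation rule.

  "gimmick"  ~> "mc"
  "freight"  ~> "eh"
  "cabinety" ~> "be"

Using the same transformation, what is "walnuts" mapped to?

Rule — keep one character in every 3, starting at position 3 (positions 3rd, 6th, 9th, ...).
Doing the same to "walnuts": "lt".

lt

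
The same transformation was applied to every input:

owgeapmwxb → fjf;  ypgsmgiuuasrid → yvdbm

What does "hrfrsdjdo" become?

abm

The transformation: shift every letter 9 places forward in the alphabet (wrapping around), then keep one character in every 3, starting at position 2 (positions 2nd, 5th, 8th, ...).
Starting from "hrfrsdjdo": after the first operation, "qaoabmsmx"; after the second, "abm".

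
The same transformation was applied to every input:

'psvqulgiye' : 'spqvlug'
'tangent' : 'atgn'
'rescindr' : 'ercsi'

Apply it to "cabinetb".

What's happening: delete the last 3 characters, then swap each adjacent pair of characters (1↔2, 3↔4, ...).
For "cabinetb", step one produces "cabin"; step two turns that into "acibn".

acibn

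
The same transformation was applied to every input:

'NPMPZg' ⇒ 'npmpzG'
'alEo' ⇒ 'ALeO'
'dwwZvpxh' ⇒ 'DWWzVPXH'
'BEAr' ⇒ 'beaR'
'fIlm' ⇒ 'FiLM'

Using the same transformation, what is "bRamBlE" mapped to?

In each case the input is transformed by: flip the case of every letter.
On "bRamBlE" that produces "BrAMbLe".

BrAMbLe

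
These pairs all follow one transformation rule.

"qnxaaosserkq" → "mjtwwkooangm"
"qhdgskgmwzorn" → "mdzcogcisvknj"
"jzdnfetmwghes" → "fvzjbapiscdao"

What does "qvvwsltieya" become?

The transformation: shift every letter 4 places backward in the alphabet (wrapping around).
"qvvwsltieya" → "mrrsohpeauw".

mrrsohpeauw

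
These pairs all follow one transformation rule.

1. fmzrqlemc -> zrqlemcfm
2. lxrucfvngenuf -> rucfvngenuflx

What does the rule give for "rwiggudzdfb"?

The pattern: move the first 2 characters to the end (rotate left by 2).
"rwiggudzdfb" → "iggudzdfbrw".

iggudzdfbrw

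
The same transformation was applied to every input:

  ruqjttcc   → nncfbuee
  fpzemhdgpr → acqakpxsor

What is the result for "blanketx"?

eimwlyvp

Looking at the pairs, the operation is to shift every letter 11 places forward in the alphabet (wrapping around), then move the last 2 characters to the front (rotate right by 2).
Applying both steps to "blanketx": "mwlyvpei", then "eimwlyvp".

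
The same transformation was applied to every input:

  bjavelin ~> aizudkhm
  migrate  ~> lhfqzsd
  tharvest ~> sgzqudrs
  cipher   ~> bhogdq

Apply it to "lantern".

kzmsdqm

The transformation: shift every letter 1 place backward in the alphabet (wrapping around).
On "lantern" that produces "kzmsdqm".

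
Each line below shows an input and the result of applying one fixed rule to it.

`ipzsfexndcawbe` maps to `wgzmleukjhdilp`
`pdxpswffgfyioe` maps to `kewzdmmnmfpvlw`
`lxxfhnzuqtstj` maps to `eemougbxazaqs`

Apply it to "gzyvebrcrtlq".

gfcliyjyasxn

In each case the input is transformed by: shift every letter 7 places forward in the alphabet (wrapping around), then move the first character to the end.
Applying both steps to "gzyvebrcrtlq": "ngfcliyjyasx", then "gfcliyjyasxn".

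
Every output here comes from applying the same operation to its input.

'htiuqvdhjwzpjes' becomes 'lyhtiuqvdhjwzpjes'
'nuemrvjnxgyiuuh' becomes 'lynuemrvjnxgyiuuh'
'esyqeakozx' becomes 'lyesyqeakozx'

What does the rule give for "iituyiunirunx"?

lyiituyiunirunx

What's happening: prepend "ly".
Applying that to "iituyiunirunx" gives "lyiituyiunirunx".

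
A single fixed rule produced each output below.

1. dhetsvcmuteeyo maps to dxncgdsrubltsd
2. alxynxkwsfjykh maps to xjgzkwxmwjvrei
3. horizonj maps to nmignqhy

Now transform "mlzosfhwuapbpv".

Rule — move the last 3 characters to the front (rotate right by 3), then shift every letter 1 place backward in the alphabet (wrapping around).
Applying both steps to "mlzosfhwuapbpv": "bpvmlzosfhwuap", then "aoulkynregvtzo".
(Check on "dhetsvcmuteeyo": → "eyodhetsvcmute" → "dxncgdsrubltsd" ✓)

aoulkynregvtzo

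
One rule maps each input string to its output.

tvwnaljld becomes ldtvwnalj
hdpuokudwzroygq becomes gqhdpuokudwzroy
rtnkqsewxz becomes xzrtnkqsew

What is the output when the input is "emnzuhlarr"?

rremnzuhla

Rule — move the last 2 characters to the front (rotate right by 2).
For "emnzuhlarr" the result is "rremnzuhla".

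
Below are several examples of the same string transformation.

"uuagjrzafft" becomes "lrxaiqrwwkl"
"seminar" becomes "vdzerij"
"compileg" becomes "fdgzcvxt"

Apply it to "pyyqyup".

Each output is the input with this applied: move the first character to the end, then shift every letter 9 places backward in the alphabet (wrapping around).
"pyyqyup" → "yyqyupp" → "pphplgg".

pphplgg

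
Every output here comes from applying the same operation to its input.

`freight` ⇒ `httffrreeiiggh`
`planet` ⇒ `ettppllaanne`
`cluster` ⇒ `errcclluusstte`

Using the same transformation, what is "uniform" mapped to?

Looking at the pairs, the operation is to double every character, then move the last 3 characters to the front (rotate right by 3).
For "uniform", step one produces "uunniiffoorrmm"; step two turns that into "rmmuunniiffoor".

rmmuunniiffoor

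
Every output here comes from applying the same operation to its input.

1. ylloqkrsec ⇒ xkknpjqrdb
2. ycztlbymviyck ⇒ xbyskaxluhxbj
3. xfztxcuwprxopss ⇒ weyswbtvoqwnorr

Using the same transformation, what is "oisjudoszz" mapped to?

nhritcnryy

Looking at the pairs, the operation is to shift every letter 1 place backward in the alphabet (wrapping around).
Doing the same to "oisjudoszz": "nhritcnryy".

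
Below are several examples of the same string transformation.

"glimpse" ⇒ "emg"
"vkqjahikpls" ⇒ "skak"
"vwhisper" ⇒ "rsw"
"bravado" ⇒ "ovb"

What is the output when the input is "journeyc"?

cno

In each case the input is transformed by: reverse the string, then keep one character in every 3, starting at position 1 (positions 1st, 4th, 7th, ...).
On "journeyc": the first step gives "cyenruoj", and the second then gives "cno".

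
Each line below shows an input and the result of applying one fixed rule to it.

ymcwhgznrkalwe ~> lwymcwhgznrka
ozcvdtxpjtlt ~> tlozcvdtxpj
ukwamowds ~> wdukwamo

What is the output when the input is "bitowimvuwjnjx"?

Each output is the input with this applied: delete the last character, then move the last 2 characters to the front (rotate right by 2).
Working it through for "bitowimvuwjnjx": intermediate "bitowimvuwjnj", final "njbitowimvuwj".

njbitowimvuwj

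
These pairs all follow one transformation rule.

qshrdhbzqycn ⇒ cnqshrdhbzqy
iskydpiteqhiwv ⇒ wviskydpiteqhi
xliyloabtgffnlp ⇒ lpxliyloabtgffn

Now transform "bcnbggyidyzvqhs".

Looking at the pairs, the operation is to move the last 2 characters to the front (rotate right by 2).
So "bcnbggyidyzvqhs" becomes "hsbcnbggyidyzvq".

hsbcnbggyidyzvq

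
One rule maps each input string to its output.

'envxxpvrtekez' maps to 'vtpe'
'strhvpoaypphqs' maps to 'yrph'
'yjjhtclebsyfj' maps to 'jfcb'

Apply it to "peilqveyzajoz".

The pattern: keep one character in every 3, starting at position 3 (positions 3rd, 6th, 9th, ...), then sort the characters into reverse alphabetical order.
Starting from "peilqveyzajoz": after the first operation, "ivzo"; after the second, "zvoi".
(Check on "yjjhtclebsyfj": → "jcbf" → "jfcb" ✓)

zvoi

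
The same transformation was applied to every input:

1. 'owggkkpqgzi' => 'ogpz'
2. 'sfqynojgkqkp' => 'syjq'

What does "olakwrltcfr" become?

Looking at the pairs, the operation is to keep one character in every 3, starting at position 1 (positions 1st, 4th, 7th, ...).
On "olakwrltcfr" that produces "oklf".

oklf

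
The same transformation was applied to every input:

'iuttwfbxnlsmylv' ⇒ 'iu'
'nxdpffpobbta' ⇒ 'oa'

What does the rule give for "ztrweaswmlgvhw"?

ea

The rule is to keep only the vowels.
Doing the same to "ztrweaswmlgvhw": "ea".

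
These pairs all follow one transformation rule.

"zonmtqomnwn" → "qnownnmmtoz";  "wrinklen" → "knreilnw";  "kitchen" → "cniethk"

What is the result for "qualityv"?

ivuyatlq

Looking at the pairs, the operation is to take characters alternately from the front and the back (1st, last, 2nd, 2nd-last, ...), then swap the first and last characters.
Starting from "qualityv": after the first operation, "qvuyatli"; after the second, "ivuyatlq".
(Check on "kitchen": → "kniethc" → "cniethk" ✓)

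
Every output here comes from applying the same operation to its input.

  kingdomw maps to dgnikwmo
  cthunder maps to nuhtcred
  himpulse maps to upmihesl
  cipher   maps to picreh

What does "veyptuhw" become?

The pattern: reverse the string, then move the first 3 characters to the end (rotate left by 3).
On "veyptuhw" that produces "tpyevwhu".

tpyevwhu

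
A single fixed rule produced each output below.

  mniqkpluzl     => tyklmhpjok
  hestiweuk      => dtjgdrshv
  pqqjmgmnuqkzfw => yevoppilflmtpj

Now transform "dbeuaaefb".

What's happening: shift every letter 1 place backward in the alphabet (wrapping around), then move the last 3 characters to the front (rotate right by 3).
For "dbeuaaefb", step one produces "cadtzzdea"; step two turns that into "deacadtzz".

deacadtzz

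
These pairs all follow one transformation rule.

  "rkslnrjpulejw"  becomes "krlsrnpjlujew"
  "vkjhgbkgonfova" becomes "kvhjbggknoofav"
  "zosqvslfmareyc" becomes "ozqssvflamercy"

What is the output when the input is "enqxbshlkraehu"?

nexqsblhrkeauh

What's happening: swap each adjacent pair of characters (1↔2, 3↔4, ...).
On "enqxbshlkraehu" that produces "nexqsblhrkeauh".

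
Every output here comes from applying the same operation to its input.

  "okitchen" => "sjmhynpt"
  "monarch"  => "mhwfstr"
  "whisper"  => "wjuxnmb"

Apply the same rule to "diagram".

What's happening: reverse the string, then shift every letter 5 places forward in the alphabet (wrapping around).
For "diagram", step one produces "margaid"; step two turns that into "rfwlfni".
(Check on "okitchen": → "nehctiko" → "sjmhynpt" ✓)

rfwlfni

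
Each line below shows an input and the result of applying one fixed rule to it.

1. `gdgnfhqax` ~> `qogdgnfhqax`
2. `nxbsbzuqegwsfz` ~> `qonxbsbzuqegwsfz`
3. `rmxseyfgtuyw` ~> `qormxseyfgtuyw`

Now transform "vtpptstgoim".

Each output is the input with this applied: prepend "qo".
On "vtpptstgoim" that produces "qovtpptstgoim".

qovtpptstgoim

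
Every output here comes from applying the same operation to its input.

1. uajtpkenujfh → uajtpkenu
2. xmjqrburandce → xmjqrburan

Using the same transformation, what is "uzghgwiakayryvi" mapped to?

The pattern: delete the last 3 characters.
So "uzghgwiakayryvi" becomes "uzghgwiakayr".

uzghgwiakayr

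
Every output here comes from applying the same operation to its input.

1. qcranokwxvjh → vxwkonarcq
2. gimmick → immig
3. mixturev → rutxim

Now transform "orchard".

ahcro

The rule is to reverse the string, then delete the first 2 characters.
On "orchard": the first step gives "drahcro", and the second then gives "ahcro".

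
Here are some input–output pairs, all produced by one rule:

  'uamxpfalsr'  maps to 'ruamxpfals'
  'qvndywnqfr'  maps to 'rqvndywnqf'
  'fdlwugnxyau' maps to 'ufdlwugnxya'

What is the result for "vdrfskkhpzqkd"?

The transformation: move the last character to the front.
For "vdrfskkhpzqkd" the result is "dvdrfskkhpzqk".

dvdrfskkhpzqk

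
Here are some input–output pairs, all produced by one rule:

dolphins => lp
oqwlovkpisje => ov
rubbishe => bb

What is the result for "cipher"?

ip

The pattern: swap the front and back halves of the string, then keep only the last 2 characters.
Starting from "cipher": after the first operation, "hercip"; after the second, "ip".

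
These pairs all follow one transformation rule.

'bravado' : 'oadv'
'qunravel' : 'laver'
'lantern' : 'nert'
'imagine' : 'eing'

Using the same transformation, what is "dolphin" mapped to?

Each output is the input with this applied: delete the first 3 characters, then swap the first and last characters.
Doing the same to "dolphin": "nhip".

nhip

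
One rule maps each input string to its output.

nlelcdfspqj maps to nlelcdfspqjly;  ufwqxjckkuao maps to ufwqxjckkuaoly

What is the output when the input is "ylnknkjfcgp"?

The pattern: append "ly".
Applying that to "ylnknkjfcgp" gives "ylnknkjfcgply".

ylnknkjfcgply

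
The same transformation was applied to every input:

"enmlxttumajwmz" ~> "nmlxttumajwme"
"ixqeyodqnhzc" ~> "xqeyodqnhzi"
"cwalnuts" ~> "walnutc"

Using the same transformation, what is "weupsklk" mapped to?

eupsklw

What's happening: delete the last character, then move the first character to the end.
Starting from "weupsklk": after the first operation, "weupskl"; after the second, "eupsklw".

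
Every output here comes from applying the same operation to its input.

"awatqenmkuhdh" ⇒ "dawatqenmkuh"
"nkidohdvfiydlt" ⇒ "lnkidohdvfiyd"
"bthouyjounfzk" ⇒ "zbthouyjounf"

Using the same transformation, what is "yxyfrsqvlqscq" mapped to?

The pattern: delete the last character, then move the last character to the front.
"yxyfrsqvlqscq" → "cyxyfrsqvlqs".

cyxyfrsqvlqs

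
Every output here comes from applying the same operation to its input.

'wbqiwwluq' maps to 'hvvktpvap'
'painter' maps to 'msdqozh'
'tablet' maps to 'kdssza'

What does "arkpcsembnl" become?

Each output is the input with this applied: move the first 3 characters to the end (rotate left by 3), then shift every letter 1 place backward in the alphabet (wrapping around).
"arkpcsembnl" → "pcsembnlark" → "obrdlamkzqj".

obrdlamkzqj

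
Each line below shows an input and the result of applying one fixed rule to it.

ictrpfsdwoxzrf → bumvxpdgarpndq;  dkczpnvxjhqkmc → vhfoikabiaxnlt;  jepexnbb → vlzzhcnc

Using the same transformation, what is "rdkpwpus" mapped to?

Each output is the input with this applied: shift every letter 2 places backward in the alphabet (wrapping around), then swap the front and back halves of the string.
Starting from "rdkpwpus": after the first operation, "pbinunsq"; after the second, "unsqpbin".

unsqpbin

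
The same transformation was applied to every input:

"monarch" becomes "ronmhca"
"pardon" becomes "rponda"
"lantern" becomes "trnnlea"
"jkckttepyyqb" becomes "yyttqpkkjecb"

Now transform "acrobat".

The rule is to sort the characters into reverse alphabetical order.
"acrobat" → "trocbaa".

trocbaa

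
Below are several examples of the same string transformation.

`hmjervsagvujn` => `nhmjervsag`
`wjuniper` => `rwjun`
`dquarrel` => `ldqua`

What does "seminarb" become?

Rule — move the last character to the front, then delete the last 3 characters.
"seminarb" → "bsemi".

bsemi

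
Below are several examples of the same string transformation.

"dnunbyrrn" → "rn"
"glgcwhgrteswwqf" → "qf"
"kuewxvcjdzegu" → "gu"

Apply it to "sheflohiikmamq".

mq

In each case the input is transformed by: keep only the last 2 characters.
Applying that to "sheflohiikmamq" gives "mq".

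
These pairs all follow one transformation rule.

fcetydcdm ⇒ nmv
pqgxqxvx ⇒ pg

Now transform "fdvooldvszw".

In each case the input is transformed by: shift every letter 9 places forward in the alphabet (wrapping around), then keep one character in every 3, starting at position 3 (positions 3rd, 6th, 9th, ...).
On "fdvooldvszw": the first step gives "omexxumebif", and the second then gives "eub".

eub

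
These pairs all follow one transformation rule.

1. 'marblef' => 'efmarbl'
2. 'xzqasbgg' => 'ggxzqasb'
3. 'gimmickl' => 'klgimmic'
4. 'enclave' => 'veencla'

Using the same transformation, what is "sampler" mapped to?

The rule is to move the last 2 characters to the front (rotate right by 2).
Applying that to "sampler" gives "ersampl".

ersampl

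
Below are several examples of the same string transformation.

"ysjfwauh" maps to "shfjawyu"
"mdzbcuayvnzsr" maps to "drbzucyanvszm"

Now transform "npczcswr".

przcscnw

The transformation: swap the first and last characters, then swap each adjacent pair of characters (1↔2, 3↔4, ...).
So "npczcswr" becomes "przcscnw".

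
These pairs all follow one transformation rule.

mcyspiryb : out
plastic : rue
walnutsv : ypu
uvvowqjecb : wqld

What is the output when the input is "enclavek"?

gng

Each output is the input with this applied: keep one character in every 3, starting at position 1 (positions 1st, 4th, 7th, ...), then shift every letter 2 places forward in the alphabet (wrapping around).
For "enclavek", step one produces "ele"; step two turns that into "gng".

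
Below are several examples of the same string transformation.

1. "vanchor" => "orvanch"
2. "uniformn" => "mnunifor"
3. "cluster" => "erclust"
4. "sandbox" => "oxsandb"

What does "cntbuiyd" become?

The transformation: move the last 2 characters to the front (rotate right by 2).
Applying that to "cntbuiyd" gives "ydcntbui".

ydcntbui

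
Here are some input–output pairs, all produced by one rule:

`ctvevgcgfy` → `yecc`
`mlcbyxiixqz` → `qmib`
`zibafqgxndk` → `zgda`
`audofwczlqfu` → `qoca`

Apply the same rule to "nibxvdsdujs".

Looking at the pairs, the operation is to keep one character in every 3, starting at position 1 (positions 1st, 4th, 7th, ...), then sort the characters into reverse alphabetical order.
Applying both steps to "nibxvdsdujs": "nxsj", then "xsnj".
(Check on "zibafqgxndk": → "zagd" → "zgda" ✓)

xsnj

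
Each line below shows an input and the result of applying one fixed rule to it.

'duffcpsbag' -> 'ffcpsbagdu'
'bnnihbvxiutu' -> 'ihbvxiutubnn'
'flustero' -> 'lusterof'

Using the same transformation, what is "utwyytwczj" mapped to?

wyytwczjut

Looking at the pairs, the operation is to move the last 3 characters to the front (rotate right by 3), then swap the front and back halves of the string.
Working it through for "utwyytwczj": intermediate "czjutwyytw", final "wyytwczjut".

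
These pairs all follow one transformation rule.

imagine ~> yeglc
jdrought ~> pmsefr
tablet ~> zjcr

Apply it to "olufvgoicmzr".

In each case the input is transformed by: shift every letter 2 places backward in the alphabet (wrapping around), then delete the first 2 characters.
On "olufvgoicmzr": the first step gives "mjsdtemgakxp", and the second then gives "sdtemgakxp".

sdtemgakxp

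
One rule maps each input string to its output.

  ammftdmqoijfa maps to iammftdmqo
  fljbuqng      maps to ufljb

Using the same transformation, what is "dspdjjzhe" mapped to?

The transformation: delete the last 3 characters, then move the last character to the front.
Applying both steps to "dspdjjzhe": "dspdjj", then "jdspdj".
(Check on "ammftdmqoijfa": → "ammftdmqoi" → "iammftdmqo" ✓)

jdspdj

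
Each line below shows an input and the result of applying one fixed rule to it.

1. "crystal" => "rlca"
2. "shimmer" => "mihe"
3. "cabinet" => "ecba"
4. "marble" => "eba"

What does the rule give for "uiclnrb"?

What's happening: sort the characters into reverse alphabetical order, then delete the first 3 characters.
"uiclnrb" → "urnlicb" → "licb".

licb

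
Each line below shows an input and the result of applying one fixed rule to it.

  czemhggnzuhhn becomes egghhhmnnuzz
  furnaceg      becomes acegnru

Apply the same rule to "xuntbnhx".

Each output is the input with this applied: delete the first character, then sort the characters into alphabetical order.
For "xuntbnhx", step one produces "untbnhx"; step two turns that into "bhnntux".

bhnntux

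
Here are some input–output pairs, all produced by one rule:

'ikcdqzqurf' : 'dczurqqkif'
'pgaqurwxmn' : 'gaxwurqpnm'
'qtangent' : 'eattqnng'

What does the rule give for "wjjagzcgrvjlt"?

cazwvtrljjjgg

Each output is the input with this applied: sort the characters into reverse alphabetical order, then move the last 2 characters to the front (rotate right by 2).
Starting from "wjjagzcgrvjlt": after the first operation, "zwvtrljjjggca"; after the second, "cazwvtrljjjgg".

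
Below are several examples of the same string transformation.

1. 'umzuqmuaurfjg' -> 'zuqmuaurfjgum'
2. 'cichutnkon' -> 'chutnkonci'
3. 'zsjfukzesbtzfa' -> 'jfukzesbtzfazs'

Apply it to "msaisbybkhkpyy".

aisbybkhkpyyms

Each output is the input with this applied: move the first 2 characters to the end (rotate left by 2).
On "msaisbybkhkpyy" that produces "aisbybkhkpyyms".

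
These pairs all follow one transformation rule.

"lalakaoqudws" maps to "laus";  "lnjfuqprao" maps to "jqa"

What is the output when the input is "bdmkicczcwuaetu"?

mccau

The pattern: keep one character in every 3, starting at position 3 (positions 3rd, 6th, 9th, ...).
For "bdmkicczcwuaetu" the result is "mccau".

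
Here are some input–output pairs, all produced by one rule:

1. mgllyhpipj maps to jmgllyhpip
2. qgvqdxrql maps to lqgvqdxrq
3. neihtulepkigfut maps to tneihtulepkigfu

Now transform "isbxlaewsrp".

pisbxlaewsr

Each output is the input with this applied: move the last character to the front.
For "isbxlaewsrp" the result is "pisbxlaewsr".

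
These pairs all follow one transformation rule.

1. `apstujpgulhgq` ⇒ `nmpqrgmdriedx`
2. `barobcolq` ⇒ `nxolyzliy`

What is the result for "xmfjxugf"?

cjcgurdu

Rule — swap the first and last characters, then shift every letter 3 places backward in the alphabet (wrapping around).
On "xmfjxugf": the first step gives "fmfjxugx", and the second then gives "cjcgurdu".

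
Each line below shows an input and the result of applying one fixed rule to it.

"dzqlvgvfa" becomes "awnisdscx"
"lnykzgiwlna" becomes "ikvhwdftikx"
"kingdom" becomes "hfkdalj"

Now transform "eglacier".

bdixzfbo

The transformation: shift every letter 3 places backward in the alphabet (wrapping around).
On "eglacier" that produces "bdixzfbo".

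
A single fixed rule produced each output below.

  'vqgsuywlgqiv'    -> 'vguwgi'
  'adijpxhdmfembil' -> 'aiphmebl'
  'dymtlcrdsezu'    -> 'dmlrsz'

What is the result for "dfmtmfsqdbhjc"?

Looking at the pairs, the operation is to keep every other character starting from the first (positions 1st, 3rd, 5th, ...).
So "dfmtmfsqdbhjc" becomes "dmmsdhc".

dmmsdhc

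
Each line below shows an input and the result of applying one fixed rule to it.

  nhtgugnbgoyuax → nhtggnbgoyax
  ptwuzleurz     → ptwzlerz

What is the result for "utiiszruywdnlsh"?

tiiszrywdnlsh

The pattern: remove every "u".
So "utiiszruywdnlsh" becomes "tiiszrywdnlsh".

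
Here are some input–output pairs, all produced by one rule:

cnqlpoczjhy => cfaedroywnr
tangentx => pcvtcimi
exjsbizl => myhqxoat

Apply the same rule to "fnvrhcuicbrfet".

ckgwrjxrqgutiu

The transformation: shift every letter 11 places backward in the alphabet (wrapping around), then move the first character to the end.
For "fnvrhcuicbrfet", step one produces "uckgwrjxrqguti"; step two turns that into "ckgwrjxrqgutiu".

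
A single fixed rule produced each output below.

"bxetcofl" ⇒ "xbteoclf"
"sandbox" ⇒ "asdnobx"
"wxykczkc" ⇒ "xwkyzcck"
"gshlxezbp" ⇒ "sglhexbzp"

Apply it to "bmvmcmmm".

mbmvmcmm

What's happening: swap each adjacent pair of characters (1↔2, 3↔4, ...).
For "bmvmcmmm" the result is "mbmvmcmm".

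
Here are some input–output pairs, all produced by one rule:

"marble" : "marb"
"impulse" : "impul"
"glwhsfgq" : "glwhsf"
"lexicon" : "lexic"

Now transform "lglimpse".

lglimp

The pattern: delete the last 2 characters.
So "lglimpse" becomes "lglimp".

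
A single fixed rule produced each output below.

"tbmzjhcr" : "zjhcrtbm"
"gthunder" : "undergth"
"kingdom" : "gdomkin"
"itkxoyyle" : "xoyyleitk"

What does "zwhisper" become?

isperzwh

The rule is to move the first 3 characters to the end (rotate left by 3).
So "zwhisper" becomes "isperzwh".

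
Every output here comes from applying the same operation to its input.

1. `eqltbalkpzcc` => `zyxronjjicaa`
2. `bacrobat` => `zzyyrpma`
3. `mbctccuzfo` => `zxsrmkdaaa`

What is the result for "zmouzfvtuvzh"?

Rule — shift every letter 2 places backward in the alphabet (wrapping around), then sort the characters into reverse alphabetical order.
Working it through for "zmouzfvtuvzh": intermediate "xkmsxdtrstxf", final "xxxttssrmkfd".

xxxttssrmkfd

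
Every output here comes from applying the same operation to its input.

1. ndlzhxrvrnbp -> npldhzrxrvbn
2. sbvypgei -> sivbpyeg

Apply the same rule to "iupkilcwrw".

What's happening: move the last character to the front, then swap each adjacent pair of characters (1↔2, 3↔4, ...).
Applying both steps to "iupkilcwrw": "wiupkilcwr", then "iwpuikclrw".
(Check on "ndlzhxrvrnbp": → "pndlzhxrvrnb" → "npldhzrxrvbn" ✓)

iwpuikclrw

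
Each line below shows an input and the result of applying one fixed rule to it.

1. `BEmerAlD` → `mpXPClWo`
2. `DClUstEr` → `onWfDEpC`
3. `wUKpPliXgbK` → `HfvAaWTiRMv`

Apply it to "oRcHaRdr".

ZcNsLcOC

The pattern: flip the case of every letter, then shift every letter 11 places forward in the alphabet (wrapping around).
"oRcHaRdr" → "ZcNsLcOC".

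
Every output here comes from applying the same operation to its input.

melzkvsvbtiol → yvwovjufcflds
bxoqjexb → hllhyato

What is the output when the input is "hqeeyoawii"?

ssraooiykg

The pattern: move the last 2 characters to the front (rotate right by 2), then shift every letter 10 places forward in the alphabet (wrapping around).
Working it through for "hqeeyoawii": intermediate "iihqeeyoaw", final "ssraooiykg".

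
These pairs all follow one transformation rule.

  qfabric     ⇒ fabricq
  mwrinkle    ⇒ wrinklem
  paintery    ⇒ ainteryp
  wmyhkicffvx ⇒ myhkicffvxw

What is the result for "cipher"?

Looking at the pairs, the operation is to move the first character to the end.
Doing the same to "cipher": "ipherc".

ipherc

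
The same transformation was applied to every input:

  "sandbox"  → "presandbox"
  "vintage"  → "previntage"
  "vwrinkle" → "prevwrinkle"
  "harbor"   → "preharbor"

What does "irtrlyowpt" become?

The pattern: prepend "pre".
For "irtrlyowpt" the result is "preirtrlyowpt".

preirtrlyowpt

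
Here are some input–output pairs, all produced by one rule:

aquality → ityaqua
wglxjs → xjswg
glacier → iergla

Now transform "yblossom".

somyblo

In each case the input is transformed by: move the last 3 characters to the front (rotate right by 3), then delete the last character.
On "yblossom": the first step gives "somyblos", and the second then gives "somyblo".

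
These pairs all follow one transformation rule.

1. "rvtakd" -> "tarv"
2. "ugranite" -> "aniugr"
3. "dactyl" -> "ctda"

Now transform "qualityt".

The rule is to delete the last 2 characters, then swap the front and back halves of the string.
"qualityt" → "qualit" → "litqua".

litqua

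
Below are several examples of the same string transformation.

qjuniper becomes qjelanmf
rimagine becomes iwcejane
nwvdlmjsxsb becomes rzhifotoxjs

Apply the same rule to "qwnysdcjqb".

Each output is the input with this applied: shift every letter 4 places backward in the alphabet (wrapping around), then move the first 2 characters to the end (rotate left by 2).
Applying both steps to "qwnysdcjqb": "msjuozyfmx", then "juozyfmxms".

juozyfmxms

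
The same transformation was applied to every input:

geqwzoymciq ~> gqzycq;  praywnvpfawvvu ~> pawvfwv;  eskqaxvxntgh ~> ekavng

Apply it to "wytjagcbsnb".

Looking at the pairs, the operation is to keep every other character starting from the first (positions 1st, 3rd, 5th, ...).
So "wytjagcbsnb" becomes "wtacsb".

wtacsb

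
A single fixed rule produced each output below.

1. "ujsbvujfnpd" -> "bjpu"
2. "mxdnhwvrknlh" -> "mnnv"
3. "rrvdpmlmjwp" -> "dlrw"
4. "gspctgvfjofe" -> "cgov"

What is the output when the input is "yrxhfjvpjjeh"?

The transformation: keep one character in every 3, starting at position 1 (positions 1st, 4th, 7th, ...), then sort the characters into alphabetical order.
Working it through for "yrxhfjvpjjeh": intermediate "yhvj", final "hjvy".

hjvy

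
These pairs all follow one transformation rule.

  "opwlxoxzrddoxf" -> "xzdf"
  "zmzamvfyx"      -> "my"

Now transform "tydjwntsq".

ws

Looking at the pairs, the operation is to delete the first 2 characters, then keep one character in every 3, starting at position 3 (positions 3rd, 6th, 9th, ...).
On "tydjwntsq" that produces "ws".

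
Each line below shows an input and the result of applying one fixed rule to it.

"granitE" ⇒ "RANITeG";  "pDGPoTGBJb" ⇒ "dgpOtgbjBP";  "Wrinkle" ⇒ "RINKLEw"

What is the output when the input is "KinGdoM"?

The pattern: flip the case of every letter, then move the first character to the end.
For "KinGdoM", step one produces "kINgDOm"; step two turns that into "INgDOmk".

INgDOmk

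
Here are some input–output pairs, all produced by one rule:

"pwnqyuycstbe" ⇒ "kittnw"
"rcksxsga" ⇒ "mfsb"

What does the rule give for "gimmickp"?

bhdf

In each case the input is transformed by: keep every other character starting from the first (positions 1st, 3rd, 5th, ...), then shift every letter 5 places backward in the alphabet (wrapping around).
So "gimmickp" becomes "bhdf".
(Check on "pwnqyuycstbe": → "pnyysb" → "kittnw" ✓)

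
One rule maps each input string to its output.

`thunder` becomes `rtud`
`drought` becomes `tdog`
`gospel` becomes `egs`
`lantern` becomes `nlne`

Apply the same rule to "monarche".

hmnr

The transformation: keep every other character starting from the first (positions 1st, 3rd, 5th, ...), then move the last character to the front.
For "monarche", step one produces "mnrh"; step two turns that into "hmnr".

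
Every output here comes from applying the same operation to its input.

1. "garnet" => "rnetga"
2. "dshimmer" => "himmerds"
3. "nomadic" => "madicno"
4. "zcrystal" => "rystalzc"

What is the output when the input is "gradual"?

adualgr

Rule — move the first 2 characters to the end (rotate left by 2).
Applying that to "gradual" gives "adualgr".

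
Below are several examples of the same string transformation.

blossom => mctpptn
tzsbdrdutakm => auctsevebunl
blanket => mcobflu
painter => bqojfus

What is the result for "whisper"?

Looking at the pairs, the operation is to shift every letter 1 place forward in the alphabet (wrapping around), then swap each adjacent pair of characters (1↔2, 3↔4, ...).
For "whisper", step one produces "xijtqfs"; step two turns that into "ixtjfqs".

ixtjfqs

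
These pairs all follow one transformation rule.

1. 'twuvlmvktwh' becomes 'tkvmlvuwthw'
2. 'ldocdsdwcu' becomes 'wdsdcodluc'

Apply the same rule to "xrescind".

icserxdn

The rule is to reverse the string, then move the first 2 characters to the end (rotate left by 2).
"xrescind" → "icserxdn".
(Check on "ldocdsdwcu": → "ucwdsdcodl" → "wdsdcodluc" ✓)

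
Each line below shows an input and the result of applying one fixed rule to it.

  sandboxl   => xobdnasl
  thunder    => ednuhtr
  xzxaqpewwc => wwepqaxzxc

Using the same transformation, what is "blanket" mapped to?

In each case the input is transformed by: move the last character to the front, then reverse the string.
So "blanket" becomes "eknalbt".

eknalbt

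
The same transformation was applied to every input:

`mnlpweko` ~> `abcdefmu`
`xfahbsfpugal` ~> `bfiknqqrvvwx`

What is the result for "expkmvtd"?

acfjlntu

In each case the input is transformed by: shift every letter 10 places backward in the alphabet (wrapping around), then sort the characters into alphabetical order.
For "expkmvtd", step one produces "unfacljt"; step two turns that into "acfjlntu".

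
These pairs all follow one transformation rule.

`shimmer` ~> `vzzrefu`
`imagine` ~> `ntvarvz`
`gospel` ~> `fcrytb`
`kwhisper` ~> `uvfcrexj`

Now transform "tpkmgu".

xzthgc

The transformation: shift every letter 13 places forward in the alphabet (wrapping around) — i.e. ROT13, then move the first 2 characters to the end (rotate left by 2).
Starting from "tpkmgu": after the first operation, "gcxzth"; after the second, "xzthgc".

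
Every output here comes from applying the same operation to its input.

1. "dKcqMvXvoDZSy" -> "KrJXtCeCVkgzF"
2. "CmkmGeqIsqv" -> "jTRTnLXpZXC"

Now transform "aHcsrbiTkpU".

Looking at the pairs, the operation is to shift every letter 7 places forward in the alphabet (wrapping around), then flip the case of every letter.
Applying both steps to "aHcsrbiTkpU": "hOjzyipArwB", then "HoJZYIPaRWb".

HoJZYIPaRWb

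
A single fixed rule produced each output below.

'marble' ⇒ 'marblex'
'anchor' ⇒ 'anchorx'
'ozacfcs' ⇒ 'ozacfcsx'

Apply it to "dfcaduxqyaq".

The transformation: append "x".
On "dfcaduxqyaq" that produces "dfcaduxqyaqx".

dfcaduxqyaqx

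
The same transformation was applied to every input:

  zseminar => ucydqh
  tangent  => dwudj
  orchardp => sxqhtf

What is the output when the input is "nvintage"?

Each output is the input with this applied: shift every letter 10 places backward in the alphabet (wrapping around), then delete the first 2 characters.
Doing the same to "nvintage": "ydjqwu".

ydjqwu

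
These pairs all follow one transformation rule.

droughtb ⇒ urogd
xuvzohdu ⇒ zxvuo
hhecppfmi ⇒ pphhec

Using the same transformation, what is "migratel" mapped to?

In each case the input is transformed by: delete the last 3 characters, then sort the characters into reverse alphabetical order.
For "migratel", step one produces "migra"; step two turns that into "rmiga".

rmiga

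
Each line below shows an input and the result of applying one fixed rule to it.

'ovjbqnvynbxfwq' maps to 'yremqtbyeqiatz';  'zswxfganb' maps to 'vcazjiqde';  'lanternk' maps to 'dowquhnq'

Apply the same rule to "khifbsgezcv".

knilvehjfcy

Looking at the pairs, the operation is to shift every letter 3 places forward in the alphabet (wrapping around), then swap each adjacent pair of characters (1↔2, 3↔4, ...).
Applying that to "khifbsgezcv" gives "knilvehjfcy".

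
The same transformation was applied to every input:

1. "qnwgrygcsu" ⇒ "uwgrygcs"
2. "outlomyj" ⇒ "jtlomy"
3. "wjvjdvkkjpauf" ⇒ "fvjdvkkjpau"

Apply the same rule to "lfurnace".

Each output is the input with this applied: delete the first 2 characters, then move the last character to the front.
Working it through for "lfurnace": intermediate "urnace", final "eurnac".

eurnac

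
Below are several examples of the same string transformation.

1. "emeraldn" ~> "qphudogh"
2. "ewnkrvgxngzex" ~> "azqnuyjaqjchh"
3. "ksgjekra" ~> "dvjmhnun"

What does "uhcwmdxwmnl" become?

In each case the input is transformed by: shift every letter 3 places forward in the alphabet (wrapping around), then swap the first and last characters.
On "uhcwmdxwmnl": the first step gives "xkfzpgazpqo", and the second then gives "okfzpgazpqx".

okfzpgazpqx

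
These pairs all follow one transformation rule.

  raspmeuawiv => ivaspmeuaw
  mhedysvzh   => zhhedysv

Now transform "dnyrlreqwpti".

tinyrlreqwp

What's happening: delete the first character, then move the last 2 characters to the front (rotate right by 2).
"dnyrlreqwpti" → "nyrlreqwpti" → "tinyrlreqwp".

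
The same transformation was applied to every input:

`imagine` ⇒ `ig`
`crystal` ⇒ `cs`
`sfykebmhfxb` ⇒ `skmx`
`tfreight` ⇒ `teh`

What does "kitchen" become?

kc

Rule — move the last character to the front, then keep one character in every 3, starting at position 2 (positions 2nd, 5th, 8th, ...).
On "kitchen": the first step gives "nkitche", and the second then gives "kc".
(Check on "crystal": → "lcrysta" → "cs" ✓)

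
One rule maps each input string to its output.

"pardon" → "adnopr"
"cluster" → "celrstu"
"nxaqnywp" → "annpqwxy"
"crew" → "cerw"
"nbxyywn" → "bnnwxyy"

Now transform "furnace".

Each output is the input with this applied: sort the characters into alphabetical order.
Applying that to "furnace" gives "acefnru".

acefnru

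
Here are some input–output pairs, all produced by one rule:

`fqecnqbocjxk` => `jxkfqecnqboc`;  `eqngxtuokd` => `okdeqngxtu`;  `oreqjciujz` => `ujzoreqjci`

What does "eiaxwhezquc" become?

Looking at the pairs, the operation is to move the last 3 characters to the front (rotate right by 3).
Applying that to "eiaxwhezquc" gives "quceiaxwhez".

quceiaxwhez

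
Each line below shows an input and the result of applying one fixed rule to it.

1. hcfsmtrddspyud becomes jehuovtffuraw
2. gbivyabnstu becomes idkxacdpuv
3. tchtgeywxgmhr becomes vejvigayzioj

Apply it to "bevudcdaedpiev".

What's happening: delete the last character, then shift every letter 2 places forward in the alphabet (wrapping around).
"bevudcdaedpiev" → "bevudcdaedpie" → "dgxwfefcgfrkg".
(Check on "tchtgeywxgmhr": → "tchtgeywxgmh" → "vejvigayzioj" ✓)

dgxwfefcgfrkg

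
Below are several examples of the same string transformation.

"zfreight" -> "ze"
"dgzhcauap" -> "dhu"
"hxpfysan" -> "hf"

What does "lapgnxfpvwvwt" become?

lgfw

In each case the input is transformed by: move the last 2 characters to the front (rotate right by 2), then keep one character in every 3, starting at position 3 (positions 3rd, 6th, 9th, ...).
On "lapgnxfpvwvwt" that produces "lgfw".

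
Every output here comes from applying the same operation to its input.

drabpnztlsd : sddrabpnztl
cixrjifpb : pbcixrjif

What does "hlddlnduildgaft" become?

The transformation: move the last 2 characters to the front (rotate right by 2).
Applying that to "hlddlnduildgaft" gives "fthlddlnduildga".

fthlddlnduildga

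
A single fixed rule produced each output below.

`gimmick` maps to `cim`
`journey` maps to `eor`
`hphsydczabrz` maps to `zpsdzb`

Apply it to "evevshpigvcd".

dvvhiv

Looking at the pairs, the operation is to keep every other character starting from the second (positions 2nd, 4th, 6th, ...), then move the last character to the front.
Applying both steps to "evevshpigvcd": "vvhivd", then "dvvhiv".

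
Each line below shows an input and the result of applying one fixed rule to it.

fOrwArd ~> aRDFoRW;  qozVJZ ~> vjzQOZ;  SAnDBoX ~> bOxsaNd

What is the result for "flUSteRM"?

The rule is to move the last 3 characters to the front (rotate right by 3), then flip the case of every letter.
For "flUSteRM", step one produces "eRMflUSt"; step two turns that into "ErmFLusT".
(Check on "qozVJZ": → "VJZqoz" → "vjzQOZ" ✓)

ErmFLusT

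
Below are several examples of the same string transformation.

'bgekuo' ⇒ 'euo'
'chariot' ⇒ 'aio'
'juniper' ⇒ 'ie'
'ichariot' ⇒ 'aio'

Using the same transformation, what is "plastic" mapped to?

ai

Looking at the pairs, the operation is to delete the first 2 characters, then keep only the vowels.
Applying both steps to "plastic": "astic", then "ai".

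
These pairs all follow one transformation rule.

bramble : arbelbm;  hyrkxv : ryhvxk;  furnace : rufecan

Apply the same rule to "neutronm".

In each case the input is transformed by: reverse the string, then move the last 3 characters to the front (rotate right by 3).
Applying both steps to "neutronm": "mnortuen", then "uenmnort".

uenmnort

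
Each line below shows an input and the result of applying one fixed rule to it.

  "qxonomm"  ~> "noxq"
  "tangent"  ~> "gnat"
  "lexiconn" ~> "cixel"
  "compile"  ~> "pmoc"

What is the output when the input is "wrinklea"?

knirw

The rule is to reverse the string, then delete the first 3 characters.
Applying both steps to "wrinklea": "aelknirw", then "knirw".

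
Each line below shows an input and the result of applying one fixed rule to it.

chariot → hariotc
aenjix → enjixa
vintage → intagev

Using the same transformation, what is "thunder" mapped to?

hundert

The transformation: move the first character to the end.
"thunder" → "hundert".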